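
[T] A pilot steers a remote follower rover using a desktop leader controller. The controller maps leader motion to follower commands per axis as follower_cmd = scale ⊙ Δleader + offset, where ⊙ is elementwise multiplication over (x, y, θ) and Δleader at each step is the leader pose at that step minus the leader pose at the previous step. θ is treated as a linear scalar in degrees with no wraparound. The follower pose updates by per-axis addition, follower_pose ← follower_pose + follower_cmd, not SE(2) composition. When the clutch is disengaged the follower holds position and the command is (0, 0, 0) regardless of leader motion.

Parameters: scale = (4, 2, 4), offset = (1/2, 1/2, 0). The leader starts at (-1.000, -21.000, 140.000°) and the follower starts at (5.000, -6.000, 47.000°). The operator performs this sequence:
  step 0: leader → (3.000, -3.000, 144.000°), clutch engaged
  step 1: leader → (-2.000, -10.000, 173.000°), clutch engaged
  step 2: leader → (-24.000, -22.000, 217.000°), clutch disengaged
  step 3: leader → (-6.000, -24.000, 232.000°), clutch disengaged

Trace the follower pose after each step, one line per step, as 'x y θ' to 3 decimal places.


step 0: Δleader=(4.000, 18.000, 4.000°), engaged; cmd=(16.500, 36.500, 16.000°) → follower=(21.500, 30.500, 63.000°)
step 1: Δleader=(-5.000, -7.000, 29.000°), engaged; cmd=(-19.500, -13.500, 116.000°) → follower=(2.000, 17.000, 179.000°)
step 2: Δleader=(-22.000, -12.000, 44.000°), disengaged; cmd=(0,0,0) → follower holds at (2.000, 17.000, 179.000°)
step 3: Δleader=(18.000, -2.000, 15.000°), disengaged; cmd=(0,0,0) → follower holds at (2.000, 17.000, 179.000°)

21.500 30.500 63.000
2.000 17.000 179.000
2.000 17.000 179.000
2.000 17.000 179.000


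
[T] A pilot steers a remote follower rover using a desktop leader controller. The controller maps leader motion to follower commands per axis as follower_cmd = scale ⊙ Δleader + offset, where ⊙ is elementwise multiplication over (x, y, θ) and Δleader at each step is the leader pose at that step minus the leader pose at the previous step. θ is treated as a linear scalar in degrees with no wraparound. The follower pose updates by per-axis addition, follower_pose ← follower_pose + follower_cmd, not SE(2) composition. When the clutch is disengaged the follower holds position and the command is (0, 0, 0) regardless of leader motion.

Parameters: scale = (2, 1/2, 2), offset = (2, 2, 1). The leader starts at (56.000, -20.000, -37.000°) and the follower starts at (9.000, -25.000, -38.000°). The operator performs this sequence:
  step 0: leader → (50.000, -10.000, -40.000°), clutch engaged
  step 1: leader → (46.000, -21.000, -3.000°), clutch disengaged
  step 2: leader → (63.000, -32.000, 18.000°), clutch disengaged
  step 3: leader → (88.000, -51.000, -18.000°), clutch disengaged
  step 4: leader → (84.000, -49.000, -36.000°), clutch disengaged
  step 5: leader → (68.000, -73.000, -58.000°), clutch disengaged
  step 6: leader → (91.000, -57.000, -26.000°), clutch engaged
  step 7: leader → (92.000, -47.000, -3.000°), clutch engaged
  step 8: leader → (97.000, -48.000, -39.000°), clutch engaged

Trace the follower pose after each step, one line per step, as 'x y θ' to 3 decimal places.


-1.000 -18.000 -43.000
-1.000 -18.000 -43.000
-1.000 -18.000 -43.000
-1.000 -18.000 -43.000
-1.000 -18.000 -43.000
-1.000 -18.000 -43.000
47.000 -8.000 22.000
51.000 -1.000 69.000
63.000 0.500 -2.000

step 0: Δleader=(-6.000, 10.000, -3.000°), engaged; cmd=(-10.000, 7.000, -5.000°) → follower=(-1.000, -18.000, -43.000°)
step 1: Δleader=(-4.000, -11.000, 37.000°), disengaged; cmd=(0,0,0) → follower holds at (-1.000, -18.000, -43.000°)
step 2: Δleader=(17.000, -11.000, 21.000°), disengaged; cmd=(0,0,0) → follower holds at (-1.000, -18.000, -43.000°)
step 3: Δleader=(25.000, -19.000, -36.000°), disengaged; cmd=(0,0,0) → follower holds at (-1.000, -18.000, -43.000°)
step 4: Δleader=(-4.000, 2.000, -18.000°), disengaged; cmd=(0,0,0) → follower holds at (-1.000, -18.000, -43.000°)
step 5: Δleader=(-16.000, -24.000, -22.000°), disengaged; cmd=(0,0,0) → follower holds at (-1.000, -18.000, -43.000°)
step 6: Δleader=(23.000, 16.000, 32.000°), engaged; cmd=(48.000, 10.000, 65.000°) → follower=(47.000, -8.000, 22.000°)
step 7: Δleader=(1.000, 10.000, 23.000°), engaged; cmd=(4.000, 7.000, 47.000°) → follower=(51.000, -1.000, 69.000°)
step 8: Δleader=(5.000, -1.000, -36.000°), engaged; cmd=(12.000, 1.500, -71.000°) → follower=(63.000, 0.500, -2.000°)


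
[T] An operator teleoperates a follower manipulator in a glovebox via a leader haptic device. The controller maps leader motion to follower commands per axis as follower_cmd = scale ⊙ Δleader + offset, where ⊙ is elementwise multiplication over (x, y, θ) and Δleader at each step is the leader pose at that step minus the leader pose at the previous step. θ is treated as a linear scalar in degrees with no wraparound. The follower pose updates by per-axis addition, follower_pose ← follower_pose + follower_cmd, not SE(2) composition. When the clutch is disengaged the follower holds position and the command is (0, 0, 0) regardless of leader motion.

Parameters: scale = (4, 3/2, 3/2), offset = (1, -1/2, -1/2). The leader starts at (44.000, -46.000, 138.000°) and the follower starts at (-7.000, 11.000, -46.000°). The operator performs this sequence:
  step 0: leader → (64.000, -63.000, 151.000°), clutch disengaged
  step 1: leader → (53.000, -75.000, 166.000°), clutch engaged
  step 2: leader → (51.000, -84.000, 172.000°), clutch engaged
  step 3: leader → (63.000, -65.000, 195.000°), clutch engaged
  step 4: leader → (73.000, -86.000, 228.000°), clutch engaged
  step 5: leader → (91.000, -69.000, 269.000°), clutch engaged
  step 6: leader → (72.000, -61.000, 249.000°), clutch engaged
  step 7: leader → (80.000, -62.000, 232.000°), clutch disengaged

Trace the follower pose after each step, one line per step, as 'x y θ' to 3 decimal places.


-7.000 11.000 -46.000
-50.000 -7.500 -24.000
-57.000 -21.500 -15.500
-8.000 6.500 18.500
33.000 -25.500 67.500
106.000 -0.500 128.500
31.000 11.000 98.000
31.000 11.000 98.000

step 0: Δleader=(20.000, -17.000, 13.000°), disengaged; cmd=(0,0,0) → follower holds at (-7.000, 11.000, -46.000°)
step 1: Δleader=(-11.000, -12.000, 15.000°), engaged; cmd=(-43.000, -18.500, 22.000°) → follower=(-50.000, -7.500, -24.000°)
step 2: Δleader=(-2.000, -9.000, 6.000°), engaged; cmd=(-7.000, -14.000, 8.500°) → follower=(-57.000, -21.500, -15.500°)
step 3: Δleader=(12.000, 19.000, 23.000°), engaged; cmd=(49.000, 28.000, 34.000°) → follower=(-8.000, 6.500, 18.500°)
step 4: Δleader=(10.000, -21.000, 33.000°), engaged; cmd=(41.000, -32.000, 49.000°) → follower=(33.000, -25.500, 67.500°)
step 5: Δleader=(18.000, 17.000, 41.000°), engaged; cmd=(73.000, 25.000, 61.000°) → follower=(106.000, -0.500, 128.500°)
step 6: Δleader=(-19.000, 8.000, -20.000°), engaged; cmd=(-75.000, 11.500, -30.500°) → follower=(31.000, 11.000, 98.000°)
step 7: Δleader=(8.000, -1.000, -17.000°), disengaged; cmd=(0,0,0) → follower holds at (31.000, 11.000, 98.000°)


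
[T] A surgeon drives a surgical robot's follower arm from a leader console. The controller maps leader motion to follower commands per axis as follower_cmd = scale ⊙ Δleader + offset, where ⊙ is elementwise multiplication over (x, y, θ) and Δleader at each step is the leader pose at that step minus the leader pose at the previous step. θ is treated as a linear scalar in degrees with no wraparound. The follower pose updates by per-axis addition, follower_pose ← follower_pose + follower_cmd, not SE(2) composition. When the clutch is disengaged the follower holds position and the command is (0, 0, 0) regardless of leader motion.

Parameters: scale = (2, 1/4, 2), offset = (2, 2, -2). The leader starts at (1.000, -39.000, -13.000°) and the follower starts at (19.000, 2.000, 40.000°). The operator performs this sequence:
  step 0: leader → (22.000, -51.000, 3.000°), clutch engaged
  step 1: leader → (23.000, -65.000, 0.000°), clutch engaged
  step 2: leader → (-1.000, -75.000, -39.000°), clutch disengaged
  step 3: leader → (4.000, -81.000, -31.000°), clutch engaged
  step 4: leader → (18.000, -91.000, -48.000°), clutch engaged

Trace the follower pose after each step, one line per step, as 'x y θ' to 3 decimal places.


step 0: Δleader=(21.000, -12.000, 16.000°), engaged; cmd=(44.000, -1.000, 30.000°) → follower=(63.000, 1.000, 70.000°)
step 1: Δleader=(1.000, -14.000, -3.000°), engaged; cmd=(4.000, -1.500, -8.000°) → follower=(67.000, -0.500, 62.000°)
step 2: Δleader=(-24.000, -10.000, -39.000°), disengaged; cmd=(0,0,0) → follower holds at (67.000, -0.500, 62.000°)
step 3: Δleader=(5.000, -6.000, 8.000°), engaged; cmd=(12.000, 0.500, 14.000°) → follower=(79.000, 0.000, 76.000°)
step 4: Δleader=(14.000, -10.000, -17.000°), engaged; cmd=(30.000, -0.500, -36.000°) → follower=(109.000, -0.500, 40.000°)

63.000 1.000 70.000
67.000 -0.500 62.000
67.000 -0.500 62.000
79.000 0.000 76.000
109.000 -0.500 40.000


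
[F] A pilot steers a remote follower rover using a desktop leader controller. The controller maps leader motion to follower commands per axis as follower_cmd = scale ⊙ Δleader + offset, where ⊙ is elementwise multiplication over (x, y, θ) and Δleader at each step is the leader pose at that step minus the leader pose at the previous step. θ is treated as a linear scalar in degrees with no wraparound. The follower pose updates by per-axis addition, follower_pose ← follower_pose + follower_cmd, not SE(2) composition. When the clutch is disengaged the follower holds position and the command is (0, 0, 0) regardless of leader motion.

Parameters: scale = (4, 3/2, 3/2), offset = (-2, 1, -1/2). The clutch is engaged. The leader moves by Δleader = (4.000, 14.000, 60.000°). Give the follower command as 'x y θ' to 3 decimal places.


14.000 22.000 89.500

axis x: 4·4.000 + -2 = 14.000
axis y: 3/2·14.000 + 1 = 22.000
axis θ: 3/2·60.000 + -1/2 = 89.500


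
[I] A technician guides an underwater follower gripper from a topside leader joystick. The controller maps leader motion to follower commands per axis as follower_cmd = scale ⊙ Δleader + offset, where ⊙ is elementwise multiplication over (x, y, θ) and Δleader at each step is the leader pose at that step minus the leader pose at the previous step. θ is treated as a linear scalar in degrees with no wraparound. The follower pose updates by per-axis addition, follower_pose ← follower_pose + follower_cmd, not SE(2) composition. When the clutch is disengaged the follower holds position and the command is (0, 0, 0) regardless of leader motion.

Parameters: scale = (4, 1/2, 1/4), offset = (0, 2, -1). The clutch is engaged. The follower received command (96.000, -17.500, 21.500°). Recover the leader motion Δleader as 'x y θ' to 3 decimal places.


axis x: (96.000 − 0) / (4) = 24.000
axis y: (-17.500 − 2) / (1/2) = -39.000
axis θ: (21.500 − -1) / (1/4) = 90.000

24.000 -39.000 90.000


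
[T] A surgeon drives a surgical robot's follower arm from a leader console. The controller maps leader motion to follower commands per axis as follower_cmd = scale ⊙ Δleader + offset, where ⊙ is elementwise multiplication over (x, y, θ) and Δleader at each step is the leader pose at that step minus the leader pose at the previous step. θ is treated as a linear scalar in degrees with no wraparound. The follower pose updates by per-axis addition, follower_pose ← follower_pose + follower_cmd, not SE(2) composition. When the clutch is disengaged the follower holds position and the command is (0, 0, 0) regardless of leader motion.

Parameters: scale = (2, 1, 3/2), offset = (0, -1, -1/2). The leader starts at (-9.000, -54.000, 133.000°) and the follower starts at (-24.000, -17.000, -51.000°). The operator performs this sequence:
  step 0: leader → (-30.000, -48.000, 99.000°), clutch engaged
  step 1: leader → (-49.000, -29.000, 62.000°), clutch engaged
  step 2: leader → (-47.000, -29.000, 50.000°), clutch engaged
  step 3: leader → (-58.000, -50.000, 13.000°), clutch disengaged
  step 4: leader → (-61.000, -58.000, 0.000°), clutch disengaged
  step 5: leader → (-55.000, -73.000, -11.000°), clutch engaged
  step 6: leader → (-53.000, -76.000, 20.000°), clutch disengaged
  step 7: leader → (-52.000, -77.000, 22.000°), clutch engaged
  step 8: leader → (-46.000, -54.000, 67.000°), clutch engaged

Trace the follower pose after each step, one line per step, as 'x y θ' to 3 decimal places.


-66.000 -12.000 -102.500
-104.000 6.000 -158.500
-100.000 5.000 -177.000
-100.000 5.000 -177.000
-100.000 5.000 -177.000
-88.000 -11.000 -194.000
-88.000 -11.000 -194.000
-86.000 -13.000 -191.500
-74.000 9.000 -124.500

step 0: Δleader=(-21.000, 6.000, -34.000°), engaged; cmd=(-42.000, 5.000, -51.500°) → follower=(-66.000, -12.000, -102.500°)
step 1: Δleader=(-19.000, 19.000, -37.000°), engaged; cmd=(-38.000, 18.000, -56.000°) → follower=(-104.000, 6.000, -158.500°)
step 2: Δleader=(2.000, 0.000, -12.000°), engaged; cmd=(4.000, -1.000, -18.500°) → follower=(-100.000, 5.000, -177.000°)
step 3: Δleader=(-11.000, -21.000, -37.000°), disengaged; cmd=(0,0,0) → follower holds at (-100.000, 5.000, -177.000°)
step 4: Δleader=(-3.000, -8.000, -13.000°), disengaged; cmd=(0,0,0) → follower holds at (-100.000, 5.000, -177.000°)
step 5: Δleader=(6.000, -15.000, -11.000°), engaged; cmd=(12.000, -16.000, -17.000°) → follower=(-88.000, -11.000, -194.000°)
step 6: Δleader=(2.000, -3.000, 31.000°), disengaged; cmd=(0,0,0) → follower holds at (-88.000, -11.000, -194.000°)
step 7: Δleader=(1.000, -1.000, 2.000°), engaged; cmd=(2.000, -2.000, 2.500°) → follower=(-86.000, -13.000, -191.500°)
step 8: Δleader=(6.000, 23.000, 45.000°), engaged; cmd=(12.000, 22.000, 67.000°) → follower=(-74.000, 9.000, -124.500°)


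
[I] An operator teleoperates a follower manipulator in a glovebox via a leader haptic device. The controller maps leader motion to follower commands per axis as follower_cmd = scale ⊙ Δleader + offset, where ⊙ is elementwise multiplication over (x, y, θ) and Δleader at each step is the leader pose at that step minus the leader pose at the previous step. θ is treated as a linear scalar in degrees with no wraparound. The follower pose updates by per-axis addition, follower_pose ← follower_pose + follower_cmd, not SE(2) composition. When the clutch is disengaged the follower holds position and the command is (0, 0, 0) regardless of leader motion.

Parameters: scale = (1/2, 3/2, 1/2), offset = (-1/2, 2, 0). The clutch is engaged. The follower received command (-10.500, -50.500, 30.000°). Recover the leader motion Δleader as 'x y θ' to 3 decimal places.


axis x: (-10.500 − -1/2) / (1/2) = -20.000
axis y: (-50.500 − 2) / (3/2) = -35.000
axis θ: (30.000 − 0) / (1/2) = 60.000

-20.000 -35.000 60.000


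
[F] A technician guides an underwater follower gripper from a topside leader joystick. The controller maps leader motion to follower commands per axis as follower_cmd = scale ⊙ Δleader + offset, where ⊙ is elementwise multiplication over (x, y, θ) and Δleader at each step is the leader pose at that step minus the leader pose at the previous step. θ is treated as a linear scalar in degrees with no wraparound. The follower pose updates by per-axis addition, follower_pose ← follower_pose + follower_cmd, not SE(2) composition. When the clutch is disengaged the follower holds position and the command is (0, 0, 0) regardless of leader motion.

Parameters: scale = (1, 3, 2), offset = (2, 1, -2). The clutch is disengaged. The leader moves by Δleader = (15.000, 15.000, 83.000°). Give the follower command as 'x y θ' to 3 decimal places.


clutch disengaged → follower holds; cmd = (0, 0, 0)

0.000 0.000 0.000


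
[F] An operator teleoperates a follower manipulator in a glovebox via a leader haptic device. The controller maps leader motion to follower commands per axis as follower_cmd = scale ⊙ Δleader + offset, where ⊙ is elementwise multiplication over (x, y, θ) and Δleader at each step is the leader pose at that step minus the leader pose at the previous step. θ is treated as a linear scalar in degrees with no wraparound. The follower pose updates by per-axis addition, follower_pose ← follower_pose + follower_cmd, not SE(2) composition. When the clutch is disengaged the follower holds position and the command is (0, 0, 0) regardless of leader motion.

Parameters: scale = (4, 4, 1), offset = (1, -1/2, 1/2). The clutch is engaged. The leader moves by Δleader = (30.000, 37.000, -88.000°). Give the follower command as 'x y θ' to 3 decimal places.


axis x: 4·30.000 + 1 = 121.000
axis y: 4·37.000 + -1/2 = 147.500
axis θ: 1·-88.000 + 1/2 = -87.500

121.000 147.500 -87.500


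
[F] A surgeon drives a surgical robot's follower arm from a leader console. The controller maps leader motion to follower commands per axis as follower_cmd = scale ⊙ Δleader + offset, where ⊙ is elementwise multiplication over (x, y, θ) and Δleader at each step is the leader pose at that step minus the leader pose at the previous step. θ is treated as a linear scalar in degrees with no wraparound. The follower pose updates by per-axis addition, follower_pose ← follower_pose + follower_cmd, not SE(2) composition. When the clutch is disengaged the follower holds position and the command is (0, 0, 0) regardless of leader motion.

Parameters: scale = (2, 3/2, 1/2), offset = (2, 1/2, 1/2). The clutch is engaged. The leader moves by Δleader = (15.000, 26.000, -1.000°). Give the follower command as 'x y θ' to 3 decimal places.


32.000 39.500 0.000

axis x: 2·15.000 + 2 = 32.000
axis y: 3/2·26.000 + 1/2 = 39.500
axis θ: 1/2·-1.000 + 1/2 = 0.000


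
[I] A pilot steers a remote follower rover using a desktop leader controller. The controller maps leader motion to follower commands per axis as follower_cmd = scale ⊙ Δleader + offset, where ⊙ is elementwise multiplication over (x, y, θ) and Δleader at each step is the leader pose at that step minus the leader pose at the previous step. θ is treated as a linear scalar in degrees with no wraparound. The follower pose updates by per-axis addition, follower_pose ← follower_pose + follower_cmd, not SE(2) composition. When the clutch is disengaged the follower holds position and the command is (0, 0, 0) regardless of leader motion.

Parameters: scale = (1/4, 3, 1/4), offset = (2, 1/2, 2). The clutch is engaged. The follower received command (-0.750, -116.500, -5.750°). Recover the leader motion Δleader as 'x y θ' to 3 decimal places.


-11.000 -39.000 -31.000

axis x: (-0.750 − 2) / (1/4) = -11.000
axis y: (-116.500 − 1/2) / (3) = -39.000
axis θ: (-5.750 − 2) / (1/4) = -31.000


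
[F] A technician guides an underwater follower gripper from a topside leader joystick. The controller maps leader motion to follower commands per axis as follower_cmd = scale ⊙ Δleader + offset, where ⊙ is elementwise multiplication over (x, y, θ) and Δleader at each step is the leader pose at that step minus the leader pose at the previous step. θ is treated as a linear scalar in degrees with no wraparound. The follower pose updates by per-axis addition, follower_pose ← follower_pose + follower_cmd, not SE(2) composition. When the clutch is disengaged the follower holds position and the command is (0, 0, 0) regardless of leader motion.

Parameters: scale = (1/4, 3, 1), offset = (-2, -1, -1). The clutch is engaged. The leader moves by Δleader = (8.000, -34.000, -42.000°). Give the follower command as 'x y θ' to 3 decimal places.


axis x: 1/4·8.000 + -2 = 0.000
axis y: 3·-34.000 + -1 = -103.000
axis θ: 1·-42.000 + -1 = -43.000

0.000 -103.000 -43.000


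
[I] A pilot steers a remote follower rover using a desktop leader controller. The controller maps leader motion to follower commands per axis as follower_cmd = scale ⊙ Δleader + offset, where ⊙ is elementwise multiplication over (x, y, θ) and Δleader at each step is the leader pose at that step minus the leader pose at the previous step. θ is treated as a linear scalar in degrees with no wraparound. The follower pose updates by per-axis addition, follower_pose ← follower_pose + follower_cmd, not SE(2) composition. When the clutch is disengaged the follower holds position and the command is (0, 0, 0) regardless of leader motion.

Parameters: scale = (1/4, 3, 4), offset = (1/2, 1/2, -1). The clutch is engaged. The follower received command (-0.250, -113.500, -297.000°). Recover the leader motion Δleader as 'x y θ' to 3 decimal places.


axis x: (-0.250 − 1/2) / (1/4) = -3.000
axis y: (-113.500 − 1/2) / (3) = -38.000
axis θ: (-297.000 − -1) / (4) = -74.000

-3.000 -38.000 -74.000


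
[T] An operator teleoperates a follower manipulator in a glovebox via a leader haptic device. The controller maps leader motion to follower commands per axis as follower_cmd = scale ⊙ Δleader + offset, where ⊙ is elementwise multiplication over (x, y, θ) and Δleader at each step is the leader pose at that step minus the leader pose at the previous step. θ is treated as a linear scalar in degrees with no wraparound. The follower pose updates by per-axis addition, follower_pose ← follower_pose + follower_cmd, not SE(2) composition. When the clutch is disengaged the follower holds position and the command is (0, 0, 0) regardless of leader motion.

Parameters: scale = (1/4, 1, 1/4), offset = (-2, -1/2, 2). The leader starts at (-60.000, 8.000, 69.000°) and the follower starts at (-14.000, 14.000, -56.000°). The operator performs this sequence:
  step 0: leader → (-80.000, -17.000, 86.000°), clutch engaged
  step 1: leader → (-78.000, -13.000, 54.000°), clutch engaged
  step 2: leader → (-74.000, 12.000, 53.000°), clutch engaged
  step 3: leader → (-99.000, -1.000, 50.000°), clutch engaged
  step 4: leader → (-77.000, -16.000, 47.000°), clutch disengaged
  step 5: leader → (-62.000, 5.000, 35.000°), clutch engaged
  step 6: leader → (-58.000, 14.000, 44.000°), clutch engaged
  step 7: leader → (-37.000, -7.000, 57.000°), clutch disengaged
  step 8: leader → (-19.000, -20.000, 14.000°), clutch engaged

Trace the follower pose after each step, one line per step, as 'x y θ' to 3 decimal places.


-21.000 -11.500 -49.750
-22.500 -8.000 -55.750
-23.500 16.500 -54.000
-31.750 3.000 -52.750
-31.750 3.000 -52.750
-30.000 23.500 -53.750
-31.000 32.000 -49.500
-31.000 32.000 -49.500
-28.500 18.500 -58.250

step 0: Δleader=(-20.000, -25.000, 17.000°), engaged; cmd=(-7.000, -25.500, 6.250°) → follower=(-21.000, -11.500, -49.750°)
step 1: Δleader=(2.000, 4.000, -32.000°), engaged; cmd=(-1.500, 3.500, -6.000°) → follower=(-22.500, -8.000, -55.750°)
step 2: Δleader=(4.000, 25.000, -1.000°), engaged; cmd=(-1.000, 24.500, 1.750°) → follower=(-23.500, 16.500, -54.000°)
step 3: Δleader=(-25.000, -13.000, -3.000°), engaged; cmd=(-8.250, -13.500, 1.250°) → follower=(-31.750, 3.000, -52.750°)
step 4: Δleader=(22.000, -15.000, -3.000°), disengaged; cmd=(0,0,0) → follower holds at (-31.750, 3.000, -52.750°)
step 5: Δleader=(15.000, 21.000, -12.000°), engaged; cmd=(1.750, 20.500, -1.000°) → follower=(-30.000, 23.500, -53.750°)
step 6: Δleader=(4.000, 9.000, 9.000°), engaged; cmd=(-1.000, 8.500, 4.250°) → follower=(-31.000, 32.000, -49.500°)
step 7: Δleader=(21.000, -21.000, 13.000°), disengaged; cmd=(0,0,0) → follower holds at (-31.000, 32.000, -49.500°)
step 8: Δleader=(18.000, -13.000, -43.000°), engaged; cmd=(2.500, -13.500, -8.750°) → follower=(-28.500, 18.500, -58.250°)


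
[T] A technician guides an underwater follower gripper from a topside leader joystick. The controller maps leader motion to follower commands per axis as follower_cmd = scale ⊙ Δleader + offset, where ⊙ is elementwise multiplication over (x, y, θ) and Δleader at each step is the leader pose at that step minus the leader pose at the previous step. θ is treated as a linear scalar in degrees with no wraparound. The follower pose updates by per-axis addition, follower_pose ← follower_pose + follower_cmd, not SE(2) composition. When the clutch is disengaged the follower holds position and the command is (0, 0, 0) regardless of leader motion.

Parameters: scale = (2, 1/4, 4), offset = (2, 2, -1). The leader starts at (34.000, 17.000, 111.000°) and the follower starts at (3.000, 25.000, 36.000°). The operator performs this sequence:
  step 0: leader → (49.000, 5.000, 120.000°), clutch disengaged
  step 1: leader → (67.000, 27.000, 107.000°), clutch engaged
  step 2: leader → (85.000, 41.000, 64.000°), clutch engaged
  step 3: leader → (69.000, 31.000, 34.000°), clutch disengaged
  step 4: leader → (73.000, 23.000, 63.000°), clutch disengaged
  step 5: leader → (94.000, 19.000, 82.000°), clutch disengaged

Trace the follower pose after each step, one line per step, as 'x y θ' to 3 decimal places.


step 0: Δleader=(15.000, -12.000, 9.000°), disengaged; cmd=(0,0,0) → follower holds at (3.000, 25.000, 36.000°)
step 1: Δleader=(18.000, 22.000, -13.000°), engaged; cmd=(38.000, 7.500, -53.000°) → follower=(41.000, 32.500, -17.000°)
step 2: Δleader=(18.000, 14.000, -43.000°), engaged; cmd=(38.000, 5.500, -173.000°) → follower=(79.000, 38.000, -190.000°)
step 3: Δleader=(-16.000, -10.000, -30.000°), disengaged; cmd=(0,0,0) → follower holds at (79.000, 38.000, -190.000°)
step 4: Δleader=(4.000, -8.000, 29.000°), disengaged; cmd=(0,0,0) → follower holds at (79.000, 38.000, -190.000°)
step 5: Δleader=(21.000, -4.000, 19.000°), disengaged; cmd=(0,0,0) → follower holds at (79.000, 38.000, -190.000°)

3.000 25.000 36.000
41.000 32.500 -17.000
79.000 38.000 -190.000
79.000 38.000 -190.000
79.000 38.000 -190.000
79.000 38.000 -190.000


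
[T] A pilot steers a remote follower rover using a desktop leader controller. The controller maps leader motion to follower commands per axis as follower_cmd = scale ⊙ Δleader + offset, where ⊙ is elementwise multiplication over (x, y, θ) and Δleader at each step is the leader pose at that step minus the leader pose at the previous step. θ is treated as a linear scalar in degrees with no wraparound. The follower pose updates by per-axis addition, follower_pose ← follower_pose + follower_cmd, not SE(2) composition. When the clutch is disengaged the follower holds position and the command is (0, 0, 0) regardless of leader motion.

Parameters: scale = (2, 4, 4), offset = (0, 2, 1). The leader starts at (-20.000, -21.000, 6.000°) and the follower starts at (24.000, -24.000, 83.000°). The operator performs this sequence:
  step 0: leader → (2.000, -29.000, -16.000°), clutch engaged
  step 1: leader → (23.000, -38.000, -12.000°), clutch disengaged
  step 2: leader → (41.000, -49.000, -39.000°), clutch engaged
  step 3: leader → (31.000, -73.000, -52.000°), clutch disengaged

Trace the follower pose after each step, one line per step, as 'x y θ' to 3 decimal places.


68.000 -54.000 -4.000
68.000 -54.000 -4.000
104.000 -96.000 -111.000
104.000 -96.000 -111.000

step 0: Δleader=(22.000, -8.000, -22.000°), engaged; cmd=(44.000, -30.000, -87.000°) → follower=(68.000, -54.000, -4.000°)
step 1: Δleader=(21.000, -9.000, 4.000°), disengaged; cmd=(0,0,0) → follower holds at (68.000, -54.000, -4.000°)
step 2: Δleader=(18.000, -11.000, -27.000°), engaged; cmd=(36.000, -42.000, -107.000°) → follower=(104.000, -96.000, -111.000°)
step 3: Δleader=(-10.000, -24.000, -13.000°), disengaged; cmd=(0,0,0) → follower holds at (104.000, -96.000, -111.000°)


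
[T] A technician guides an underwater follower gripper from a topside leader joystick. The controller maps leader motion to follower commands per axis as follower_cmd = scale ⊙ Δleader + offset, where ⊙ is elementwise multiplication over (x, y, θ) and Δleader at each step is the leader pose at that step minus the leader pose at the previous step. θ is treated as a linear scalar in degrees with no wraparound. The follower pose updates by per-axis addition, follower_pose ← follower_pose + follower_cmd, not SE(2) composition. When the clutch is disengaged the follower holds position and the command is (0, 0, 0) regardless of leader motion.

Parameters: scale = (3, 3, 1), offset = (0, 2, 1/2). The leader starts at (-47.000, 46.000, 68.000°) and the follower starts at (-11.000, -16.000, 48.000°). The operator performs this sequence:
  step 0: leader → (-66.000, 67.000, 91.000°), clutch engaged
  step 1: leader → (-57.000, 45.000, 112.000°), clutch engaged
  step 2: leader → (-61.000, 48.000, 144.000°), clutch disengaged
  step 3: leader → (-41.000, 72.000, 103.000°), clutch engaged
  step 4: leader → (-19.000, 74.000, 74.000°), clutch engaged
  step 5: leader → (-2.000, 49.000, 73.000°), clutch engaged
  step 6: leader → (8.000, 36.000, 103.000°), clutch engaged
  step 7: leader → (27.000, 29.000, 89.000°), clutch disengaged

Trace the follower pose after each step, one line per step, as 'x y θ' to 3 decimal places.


-68.000 49.000 71.500
-41.000 -15.000 93.000
-41.000 -15.000 93.000
19.000 59.000 52.500
85.000 67.000 24.000
136.000 -6.000 23.500
166.000 -43.000 54.000
166.000 -43.000 54.000

step 0: Δleader=(-19.000, 21.000, 23.000°), engaged; cmd=(-57.000, 65.000, 23.500°) → follower=(-68.000, 49.000, 71.500°)
step 1: Δleader=(9.000, -22.000, 21.000°), engaged; cmd=(27.000, -64.000, 21.500°) → follower=(-41.000, -15.000, 93.000°)
step 2: Δleader=(-4.000, 3.000, 32.000°), disengaged; cmd=(0,0,0) → follower holds at (-41.000, -15.000, 93.000°)
step 3: Δleader=(20.000, 24.000, -41.000°), engaged; cmd=(60.000, 74.000, -40.500°) → follower=(19.000, 59.000, 52.500°)
step 4: Δleader=(22.000, 2.000, -29.000°), engaged; cmd=(66.000, 8.000, -28.500°) → follower=(85.000, 67.000, 24.000°)
step 5: Δleader=(17.000, -25.000, -1.000°), engaged; cmd=(51.000, -73.000, -0.500°) → follower=(136.000, -6.000, 23.500°)
step 6: Δleader=(10.000, -13.000, 30.000°), engaged; cmd=(30.000, -37.000, 30.500°) → follower=(166.000, -43.000, 54.000°)
step 7: Δleader=(19.000, -7.000, -14.000°), disengaged; cmd=(0,0,0) → follower holds at (166.000, -43.000, 54.000°)


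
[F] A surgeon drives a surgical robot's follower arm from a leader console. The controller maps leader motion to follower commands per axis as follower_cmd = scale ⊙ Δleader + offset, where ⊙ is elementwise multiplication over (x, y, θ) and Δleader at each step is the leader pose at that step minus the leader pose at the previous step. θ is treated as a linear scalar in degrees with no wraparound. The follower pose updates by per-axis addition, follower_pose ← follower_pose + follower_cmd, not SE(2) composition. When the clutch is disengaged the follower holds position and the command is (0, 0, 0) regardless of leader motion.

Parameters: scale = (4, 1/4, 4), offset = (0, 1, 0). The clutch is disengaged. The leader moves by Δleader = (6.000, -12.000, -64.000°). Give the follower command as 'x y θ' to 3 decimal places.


clutch disengaged → follower holds; cmd = (0, 0, 0)

0.000 0.000 0.000


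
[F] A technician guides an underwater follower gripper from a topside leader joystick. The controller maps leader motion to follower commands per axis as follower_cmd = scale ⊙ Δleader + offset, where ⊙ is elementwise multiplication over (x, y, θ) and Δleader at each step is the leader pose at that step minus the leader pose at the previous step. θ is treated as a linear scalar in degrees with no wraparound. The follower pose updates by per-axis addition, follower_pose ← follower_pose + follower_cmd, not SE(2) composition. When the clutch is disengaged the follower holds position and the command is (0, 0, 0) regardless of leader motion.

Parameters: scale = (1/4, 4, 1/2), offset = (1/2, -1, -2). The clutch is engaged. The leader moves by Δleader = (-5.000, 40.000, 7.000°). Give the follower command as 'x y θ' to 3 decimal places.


-0.750 159.000 1.500

axis x: 1/4·-5.000 + 1/2 = -0.750
axis y: 4·40.000 + -1 = 159.000
axis θ: 1/2·7.000 + -2 = 1.500


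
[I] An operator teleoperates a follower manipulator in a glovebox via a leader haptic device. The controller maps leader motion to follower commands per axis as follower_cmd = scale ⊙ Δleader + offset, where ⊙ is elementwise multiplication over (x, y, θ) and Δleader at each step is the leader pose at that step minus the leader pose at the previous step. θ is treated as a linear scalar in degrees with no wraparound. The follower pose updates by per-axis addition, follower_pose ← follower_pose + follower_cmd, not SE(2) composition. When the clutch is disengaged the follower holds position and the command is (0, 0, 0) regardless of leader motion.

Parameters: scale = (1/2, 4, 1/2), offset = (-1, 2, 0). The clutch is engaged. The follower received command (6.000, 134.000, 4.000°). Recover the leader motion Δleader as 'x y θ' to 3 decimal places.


14.000 33.000 8.000

axis x: (6.000 − -1) / (1/2) = 14.000
axis y: (134.000 − 2) / (4) = 33.000
axis θ: (4.000 − 0) / (1/2) = 8.000


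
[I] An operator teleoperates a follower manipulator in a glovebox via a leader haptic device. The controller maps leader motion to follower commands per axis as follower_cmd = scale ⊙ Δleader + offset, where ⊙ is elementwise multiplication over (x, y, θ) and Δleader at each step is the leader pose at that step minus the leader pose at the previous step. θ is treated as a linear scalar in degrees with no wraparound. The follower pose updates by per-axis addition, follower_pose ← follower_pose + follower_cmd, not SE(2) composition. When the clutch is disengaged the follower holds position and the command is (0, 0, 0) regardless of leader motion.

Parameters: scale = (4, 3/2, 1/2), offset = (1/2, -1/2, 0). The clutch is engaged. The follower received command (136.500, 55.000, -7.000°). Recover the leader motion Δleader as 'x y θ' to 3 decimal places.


axis x: (136.500 − 1/2) / (4) = 34.000
axis y: (55.000 − -1/2) / (3/2) = 37.000
axis θ: (-7.000 − 0) / (1/2) = -14.000

34.000 37.000 -14.000


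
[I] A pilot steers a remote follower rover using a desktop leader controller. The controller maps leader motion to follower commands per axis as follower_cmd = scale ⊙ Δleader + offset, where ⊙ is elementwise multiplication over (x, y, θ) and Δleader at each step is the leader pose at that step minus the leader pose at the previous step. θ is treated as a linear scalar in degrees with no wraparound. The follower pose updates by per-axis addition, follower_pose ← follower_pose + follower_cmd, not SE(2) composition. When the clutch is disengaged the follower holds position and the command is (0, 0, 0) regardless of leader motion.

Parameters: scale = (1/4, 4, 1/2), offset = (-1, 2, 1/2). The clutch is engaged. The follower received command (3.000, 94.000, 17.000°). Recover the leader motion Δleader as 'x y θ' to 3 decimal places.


16.000 23.000 33.000

axis x: (3.000 − -1) / (1/4) = 16.000
axis y: (94.000 − 2) / (4) = 23.000
axis θ: (17.000 − 1/2) / (1/2) = 33.000


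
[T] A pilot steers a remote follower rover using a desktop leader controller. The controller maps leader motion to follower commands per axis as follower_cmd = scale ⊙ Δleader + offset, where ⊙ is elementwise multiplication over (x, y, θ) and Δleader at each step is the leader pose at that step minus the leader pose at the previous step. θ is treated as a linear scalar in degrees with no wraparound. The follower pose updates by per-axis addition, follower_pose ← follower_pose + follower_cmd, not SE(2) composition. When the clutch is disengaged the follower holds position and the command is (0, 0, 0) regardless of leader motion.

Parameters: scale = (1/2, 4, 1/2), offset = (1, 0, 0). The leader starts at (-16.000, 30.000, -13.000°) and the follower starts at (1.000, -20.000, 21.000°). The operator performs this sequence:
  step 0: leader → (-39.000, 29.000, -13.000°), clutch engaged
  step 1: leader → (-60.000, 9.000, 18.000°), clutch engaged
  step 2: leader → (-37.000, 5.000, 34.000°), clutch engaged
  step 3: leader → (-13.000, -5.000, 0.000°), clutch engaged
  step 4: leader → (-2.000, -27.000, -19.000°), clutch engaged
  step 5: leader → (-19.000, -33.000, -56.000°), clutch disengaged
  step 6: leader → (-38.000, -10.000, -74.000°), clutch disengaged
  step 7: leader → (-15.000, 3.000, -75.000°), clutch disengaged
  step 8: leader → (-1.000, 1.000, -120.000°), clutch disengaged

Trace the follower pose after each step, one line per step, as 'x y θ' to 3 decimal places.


-9.500 -24.000 21.000
-19.000 -104.000 36.500
-6.500 -120.000 44.500
6.500 -160.000 27.500
13.000 -248.000 18.000
13.000 -248.000 18.000
13.000 -248.000 18.000
13.000 -248.000 18.000
13.000 -248.000 18.000

step 0: Δleader=(-23.000, -1.000, 0.000°), engaged; cmd=(-10.500, -4.000, 0.000°) → follower=(-9.500, -24.000, 21.000°)
step 1: Δleader=(-21.000, -20.000, 31.000°), engaged; cmd=(-9.500, -80.000, 15.500°) → follower=(-19.000, -104.000, 36.500°)
step 2: Δleader=(23.000, -4.000, 16.000°), engaged; cmd=(12.500, -16.000, 8.000°) → follower=(-6.500, -120.000, 44.500°)
step 3: Δleader=(24.000, -10.000, -34.000°), engaged; cmd=(13.000, -40.000, -17.000°) → follower=(6.500, -160.000, 27.500°)
step 4: Δleader=(11.000, -22.000, -19.000°), engaged; cmd=(6.500, -88.000, -9.500°) → follower=(13.000, -248.000, 18.000°)
step 5: Δleader=(-17.000, -6.000, -37.000°), disengaged; cmd=(0,0,0) → follower holds at (13.000, -248.000, 18.000°)
step 6: Δleader=(-19.000, 23.000, -18.000°), disengaged; cmd=(0,0,0) → follower holds at (13.000, -248.000, 18.000°)
step 7: Δleader=(23.000, 13.000, -1.000°), disengaged; cmd=(0,0,0) → follower holds at (13.000, -248.000, 18.000°)
step 8: Δleader=(14.000, -2.000, -45.000°), disengaged; cmd=(0,0,0) → follower holds at (13.000, -248.000, 18.000°)


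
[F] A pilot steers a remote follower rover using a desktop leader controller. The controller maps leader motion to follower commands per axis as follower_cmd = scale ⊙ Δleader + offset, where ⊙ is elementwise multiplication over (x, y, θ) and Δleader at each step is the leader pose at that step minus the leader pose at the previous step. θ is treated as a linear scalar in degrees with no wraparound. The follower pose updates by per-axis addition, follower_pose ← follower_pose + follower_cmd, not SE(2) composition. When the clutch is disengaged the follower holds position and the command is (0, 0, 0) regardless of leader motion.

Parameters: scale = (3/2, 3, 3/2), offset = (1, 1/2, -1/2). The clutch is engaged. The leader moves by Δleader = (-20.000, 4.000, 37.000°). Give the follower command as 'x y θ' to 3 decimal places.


-29.000 12.500 55.000

axis x: 3/2·-20.000 + 1 = -29.000
axis y: 3·4.000 + 1/2 = 12.500
axis θ: 3/2·37.000 + -1/2 = 55.000


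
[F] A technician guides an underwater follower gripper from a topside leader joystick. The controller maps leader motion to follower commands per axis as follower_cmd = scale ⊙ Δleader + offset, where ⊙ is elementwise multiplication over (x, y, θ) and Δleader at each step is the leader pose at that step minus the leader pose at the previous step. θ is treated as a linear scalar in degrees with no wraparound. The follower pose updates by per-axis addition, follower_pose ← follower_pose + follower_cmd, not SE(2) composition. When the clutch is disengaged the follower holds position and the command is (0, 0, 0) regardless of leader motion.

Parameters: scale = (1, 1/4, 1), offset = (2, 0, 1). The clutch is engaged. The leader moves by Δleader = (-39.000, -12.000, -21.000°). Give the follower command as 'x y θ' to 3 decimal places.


axis x: 1·-39.000 + 2 = -37.000
axis y: 1/4·-12.000 + 0 = -3.000
axis θ: 1·-21.000 + 1 = -20.000

-37.000 -3.000 -20.000


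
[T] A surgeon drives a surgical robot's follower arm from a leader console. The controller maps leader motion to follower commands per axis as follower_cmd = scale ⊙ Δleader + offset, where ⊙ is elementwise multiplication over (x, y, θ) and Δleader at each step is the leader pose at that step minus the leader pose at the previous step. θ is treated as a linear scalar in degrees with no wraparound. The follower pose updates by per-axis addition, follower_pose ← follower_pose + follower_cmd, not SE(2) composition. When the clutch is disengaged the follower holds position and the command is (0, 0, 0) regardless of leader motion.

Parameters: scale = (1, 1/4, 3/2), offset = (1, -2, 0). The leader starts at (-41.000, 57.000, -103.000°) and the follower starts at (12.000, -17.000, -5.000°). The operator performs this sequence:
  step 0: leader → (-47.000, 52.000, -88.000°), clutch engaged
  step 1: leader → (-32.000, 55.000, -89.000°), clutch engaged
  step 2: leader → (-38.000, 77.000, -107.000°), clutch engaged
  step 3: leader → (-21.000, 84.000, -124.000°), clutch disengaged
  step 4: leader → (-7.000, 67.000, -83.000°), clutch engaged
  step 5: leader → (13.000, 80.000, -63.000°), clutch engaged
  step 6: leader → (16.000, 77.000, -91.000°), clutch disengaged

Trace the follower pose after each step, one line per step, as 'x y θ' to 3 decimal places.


7.000 -20.250 17.500
23.000 -21.500 16.000
18.000 -18.000 -11.000
18.000 -18.000 -11.000
33.000 -24.250 50.500
54.000 -23.000 80.500
54.000 -23.000 80.500

step 0: Δleader=(-6.000, -5.000, 15.000°), engaged; cmd=(-5.000, -3.250, 22.500°) → follower=(7.000, -20.250, 17.500°)
step 1: Δleader=(15.000, 3.000, -1.000°), engaged; cmd=(16.000, -1.250, -1.500°) → follower=(23.000, -21.500, 16.000°)
step 2: Δleader=(-6.000, 22.000, -18.000°), engaged; cmd=(-5.000, 3.500, -27.000°) → follower=(18.000, -18.000, -11.000°)
step 3: Δleader=(17.000, 7.000, -17.000°), disengaged; cmd=(0,0,0) → follower holds at (18.000, -18.000, -11.000°)
step 4: Δleader=(14.000, -17.000, 41.000°), engaged; cmd=(15.000, -6.250, 61.500°) → follower=(33.000, -24.250, 50.500°)
step 5: Δleader=(20.000, 13.000, 20.000°), engaged; cmd=(21.000, 1.250, 30.000°) → follower=(54.000, -23.000, 80.500°)
step 6: Δleader=(3.000, -3.000, -28.000°), disengaged; cmd=(0,0,0) → follower holds at (54.000, -23.000, 80.500°)
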